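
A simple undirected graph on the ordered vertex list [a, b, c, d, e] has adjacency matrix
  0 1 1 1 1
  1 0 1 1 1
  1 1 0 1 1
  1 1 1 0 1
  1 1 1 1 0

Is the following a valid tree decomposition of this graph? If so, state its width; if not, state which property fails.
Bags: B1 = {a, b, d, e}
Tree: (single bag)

A tree decomposition must satisfy three properties: every vertex lies in some bag; for every edge, both endpoints lie together in some bag; and for every vertex, the bags containing it form a connected subtree. Here vertex c appears in no bag, so the decomposition is invalid.

No — vertex c appears in no bag.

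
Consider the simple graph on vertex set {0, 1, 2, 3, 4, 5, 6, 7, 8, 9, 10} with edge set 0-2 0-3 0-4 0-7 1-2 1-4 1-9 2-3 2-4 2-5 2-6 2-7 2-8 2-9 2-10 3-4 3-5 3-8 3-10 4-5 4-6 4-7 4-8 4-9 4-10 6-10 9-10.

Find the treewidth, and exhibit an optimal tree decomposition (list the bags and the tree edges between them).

Each bag holds 4 vertices, so the decomposition has width 3, which upper-bounds the treewidth. For the lower bound, the 4 vertices {1, 2, 4, 9} are pairwise adjacent, and any tree decomposition puts a clique entirely inside one bag — forcing width ≥ 3. Hence tw(G) = 3 exactly.

Treewidth 3.
Bags: B1 = {2, 3, 4, 10}  B2 = {0, 2, 3, 4}  B3 = {0, 2, 4, 7}  B4 = {2, 4, 6, 10}  B5 = {2, 4, 9, 10}  B6 = {1, 2, 4, 9}  B7 = {2, 3, 4, 8}  B8 = {2, 3, 4, 5}
Tree: B1–B2, B2–B3, B1–B4, B1–B5, B5–B6, B1–B7, B2–B8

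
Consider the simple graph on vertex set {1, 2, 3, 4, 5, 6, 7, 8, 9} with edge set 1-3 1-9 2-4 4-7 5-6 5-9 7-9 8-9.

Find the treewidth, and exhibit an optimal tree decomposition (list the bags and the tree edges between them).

The largest bag has 2 vertices, giving width 1; this decomposition certifies tw(G) ≤ 1. Any graph with an edge has treewidth ≥ 1, and G has the edge 9–7. Hence tw(G) = 1 exactly.

Treewidth 1.
One optimal decomposition is:
Bags: B1 = {7, 9}  B2 = {4, 7}  B3 = {2, 4}  B4 = {8, 9}  B5 = {1, 9}  B6 = {1, 3}  B7 = {5, 9}  B8 = {5, 6}
Tree: B1–B2, B2–B3, B1–B4, B1–B5, B5–B6, B1–B7, B7–B8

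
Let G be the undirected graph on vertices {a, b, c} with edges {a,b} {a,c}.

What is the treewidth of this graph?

1

A width-1 tree decomposition is:
Bags: B1 = {a, c}  B2 = {a, b}
Tree: B1–B2
Each bag holds 2 vertices, so the decomposition has width 1, which upper-bounds the treewidth. G has an edge, so its treewidth is at least 1. Combining the bounds, tw(G) = 1.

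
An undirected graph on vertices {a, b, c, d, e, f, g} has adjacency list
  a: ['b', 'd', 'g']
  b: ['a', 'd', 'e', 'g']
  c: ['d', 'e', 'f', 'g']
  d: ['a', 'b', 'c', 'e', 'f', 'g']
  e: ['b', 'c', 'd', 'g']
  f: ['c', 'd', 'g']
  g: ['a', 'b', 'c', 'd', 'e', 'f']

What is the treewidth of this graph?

3

A width-3 tree decomposition is:
Bags: B1 = {c, d, e, g}  B2 = {b, d, e, g}  B3 = {c, d, f, g}  B4 = {a, b, d, g}
Tree: B1–B2, B1–B3, B2–B4
The largest bag has 4 vertices, giving width 3; this decomposition certifies tw(G) ≤ 3. Conversely, {c, d, e, g} is a clique of size 4, and the vertices of any clique must share a bag in every tree decomposition; so some bag has ≥ 4 vertices and tw(G) ≥ 3. Combining the bounds, tw(G) = 3.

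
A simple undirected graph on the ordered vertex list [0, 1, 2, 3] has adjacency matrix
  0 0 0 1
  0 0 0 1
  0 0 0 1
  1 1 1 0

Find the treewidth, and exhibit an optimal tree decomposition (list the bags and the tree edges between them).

Each bag holds 2 vertices, so the decomposition has width 1, which upper-bounds the treewidth. Any graph with an edge has treewidth ≥ 1, and G has the edge 3–0. Combining the bounds, tw(G) = 1.

Treewidth 1.
One such decomposition:
Bags: B1 = {0, 3}  B2 = {2, 3}  B3 = {1, 3}
Tree: B1–B2, B2–B3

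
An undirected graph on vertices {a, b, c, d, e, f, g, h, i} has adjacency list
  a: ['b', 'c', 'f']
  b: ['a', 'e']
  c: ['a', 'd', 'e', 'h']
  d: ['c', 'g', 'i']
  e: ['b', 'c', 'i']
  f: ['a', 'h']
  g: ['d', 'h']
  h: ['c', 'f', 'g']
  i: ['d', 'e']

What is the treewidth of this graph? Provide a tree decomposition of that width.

Each bag holds 4 vertices, so the decomposition has width 3, which upper-bounds the treewidth. For the lower bound: the 4 vertex sets {a,b,f}, {e}, {c}, {d,g,h,i} are disjoint, each induces a connected subgraph, and every pair is joined by at least one edge of G. Contracting each set to a single vertex therefore yields K_{4} as a minor, and since treewidth is minor-monotone, tw(G) ≥ tw(K_{4}) = 3. Hence tw(G) = 3 exactly.

Treewidth 3.
One such decomposition:
Bags: B1 = {a, b, e, f}  B2 = {a, c, e, f}  B3 = {c, e, f, h}  B4 = {c, e, h, i}  B5 = {c, d, h, i}  B6 = {d, g, h, i}
Tree: B1–B2, B2–B3, B3–B4, B4–B5, B5–B6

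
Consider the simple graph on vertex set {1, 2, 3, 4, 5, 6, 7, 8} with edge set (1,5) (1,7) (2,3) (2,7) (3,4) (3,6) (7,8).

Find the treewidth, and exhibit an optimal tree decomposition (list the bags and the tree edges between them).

Treewidth 1.
Bags: B1 = {1, 7}  B2 = {2, 7}  B3 = {2, 3}  B4 = {7, 8}  B5 = {1, 5}  B6 = {3, 4}  B7 = {3, 6}
Tree: B1–B2, B2–B3, B2–B4, B1–B5, B3–B6, B3–B7

The largest bag has 2 vertices, giving width 1; this decomposition certifies tw(G) ≤ 1. Any graph with an edge has treewidth ≥ 1, and G has the edge 1–7. Combining the bounds, tw(G) = 1.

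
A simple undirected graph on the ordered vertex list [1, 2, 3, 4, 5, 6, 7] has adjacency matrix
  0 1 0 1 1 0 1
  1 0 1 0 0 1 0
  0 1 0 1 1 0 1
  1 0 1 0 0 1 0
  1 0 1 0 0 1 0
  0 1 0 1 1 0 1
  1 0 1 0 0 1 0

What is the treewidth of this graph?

A width-3 tree decomposition is:
Bags: B1 = {1, 3, 6, 7}  B2 = {1, 3, 4, 6}  B3 = {1, 2, 3, 6}  B4 = {1, 3, 5, 6}
Tree: B1–B2, B2–B3, B3–B4
The largest bag has 4 vertices, giving width 3; this decomposition certifies tw(G) ≤ 3. For the lower bound: the 4 vertex sets {6,7}, {3,4}, {1}, {2} are disjoint, each induces a connected subgraph, and every pair is joined by at least one edge of G. Contracting each set to a single vertex therefore yields K_{4} as a minor, and since treewidth is minor-monotone, tw(G) ≥ tw(K_{4}) = 3. Hence tw(G) = 3 exactly.

3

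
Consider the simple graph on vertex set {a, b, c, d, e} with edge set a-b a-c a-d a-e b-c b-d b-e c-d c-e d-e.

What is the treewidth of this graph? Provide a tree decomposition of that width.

With just one bag of size 5, the width is 5 − 1 = 4, so tw(G) ≤ 4. On the other hand G contains the 5-clique {a, b, c, d, e}. A clique must lie in a single bag of any decomposition, so no decomposition can have width below 4. The upper and lower bounds meet at 4, so that is the treewidth.

Treewidth 4.
One optimal decomposition is:
Bags: B1 = {a, b, c, d, e}
Tree: (single bag)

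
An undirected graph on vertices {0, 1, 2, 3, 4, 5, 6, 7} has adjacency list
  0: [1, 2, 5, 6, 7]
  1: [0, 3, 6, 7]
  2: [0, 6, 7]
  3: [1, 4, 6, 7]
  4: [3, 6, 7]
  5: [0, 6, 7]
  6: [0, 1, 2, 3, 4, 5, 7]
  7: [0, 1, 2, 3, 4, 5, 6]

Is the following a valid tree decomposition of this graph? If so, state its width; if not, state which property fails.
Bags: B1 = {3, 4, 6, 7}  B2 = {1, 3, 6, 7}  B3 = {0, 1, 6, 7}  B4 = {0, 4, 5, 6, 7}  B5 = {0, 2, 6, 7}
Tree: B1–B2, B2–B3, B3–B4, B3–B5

No — bags containing vertex 4 are not connected in the tree.

A tree decomposition must satisfy three properties: every vertex lies in some bag; for every edge, both endpoints lie together in some bag; and for every vertex, the bags containing it form a connected subtree. Here bags containing vertex 4 are not connected in the tree, so the decomposition is invalid.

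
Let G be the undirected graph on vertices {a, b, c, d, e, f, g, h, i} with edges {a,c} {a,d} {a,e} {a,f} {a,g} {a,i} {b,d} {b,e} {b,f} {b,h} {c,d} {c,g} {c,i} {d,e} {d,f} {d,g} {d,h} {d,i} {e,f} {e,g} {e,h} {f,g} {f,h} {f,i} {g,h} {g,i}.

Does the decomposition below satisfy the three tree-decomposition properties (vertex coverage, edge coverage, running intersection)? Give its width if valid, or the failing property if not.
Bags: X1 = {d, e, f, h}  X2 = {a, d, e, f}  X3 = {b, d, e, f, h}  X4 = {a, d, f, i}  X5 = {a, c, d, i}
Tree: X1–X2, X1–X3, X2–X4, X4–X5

A tree decomposition must satisfy three properties: every vertex lies in some bag; for every edge, both endpoints lie together in some bag; and for every vertex, the bags containing it form a connected subtree. Here vertex g appears in no bag, so the decomposition is invalid.

No — vertex g appears in no bag.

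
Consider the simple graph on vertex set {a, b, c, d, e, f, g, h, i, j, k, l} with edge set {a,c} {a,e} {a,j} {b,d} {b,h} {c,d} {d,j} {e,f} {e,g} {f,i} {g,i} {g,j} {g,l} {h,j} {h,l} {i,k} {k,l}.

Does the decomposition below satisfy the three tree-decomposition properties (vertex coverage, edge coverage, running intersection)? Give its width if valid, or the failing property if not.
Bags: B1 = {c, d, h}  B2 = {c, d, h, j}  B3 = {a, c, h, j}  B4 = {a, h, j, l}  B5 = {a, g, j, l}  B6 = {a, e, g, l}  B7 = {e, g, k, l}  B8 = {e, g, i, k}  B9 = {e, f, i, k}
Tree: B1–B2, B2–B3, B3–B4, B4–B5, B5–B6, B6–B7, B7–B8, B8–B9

No — vertex b appears in no bag.

A tree decomposition must satisfy three properties: every vertex lies in some bag; for every edge, both endpoints lie together in some bag; and for every vertex, the bags containing it form a connected subtree. Here vertex b appears in no bag, so the decomposition is invalid.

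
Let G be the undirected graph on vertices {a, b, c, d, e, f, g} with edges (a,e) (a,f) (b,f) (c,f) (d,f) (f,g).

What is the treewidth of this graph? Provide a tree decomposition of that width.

Treewidth 1.
One such decomposition:
Bags: B1 = {a, f}  B2 = {a, e}  B3 = {d, f}  B4 = {b, f}  B5 = {c, f}  B6 = {f, g}
Tree: B1–B2, B1–B3, B3–B4, B3–B5, B3–B6

Each bag holds 2 vertices, so the decomposition has width 1, which upper-bounds the treewidth. G has an edge, so its treewidth is at least 1. Therefore the treewidth is 1.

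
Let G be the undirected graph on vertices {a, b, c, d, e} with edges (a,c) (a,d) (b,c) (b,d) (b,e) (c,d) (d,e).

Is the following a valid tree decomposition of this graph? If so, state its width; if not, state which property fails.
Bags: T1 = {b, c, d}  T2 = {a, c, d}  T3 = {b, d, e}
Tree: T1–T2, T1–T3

Vertex coverage: the bags together contain {a, b, c, d, e}, the full vertex set. Edge coverage: each edge of G has both endpoints in at least one bag. Running intersection: for every vertex, the bags containing it form a connected subtree. All three properties hold, so this is a valid tree decomposition of width max|bag| − 1 = 2, and hence tw(G) ≤ 2.

Yes; width 2.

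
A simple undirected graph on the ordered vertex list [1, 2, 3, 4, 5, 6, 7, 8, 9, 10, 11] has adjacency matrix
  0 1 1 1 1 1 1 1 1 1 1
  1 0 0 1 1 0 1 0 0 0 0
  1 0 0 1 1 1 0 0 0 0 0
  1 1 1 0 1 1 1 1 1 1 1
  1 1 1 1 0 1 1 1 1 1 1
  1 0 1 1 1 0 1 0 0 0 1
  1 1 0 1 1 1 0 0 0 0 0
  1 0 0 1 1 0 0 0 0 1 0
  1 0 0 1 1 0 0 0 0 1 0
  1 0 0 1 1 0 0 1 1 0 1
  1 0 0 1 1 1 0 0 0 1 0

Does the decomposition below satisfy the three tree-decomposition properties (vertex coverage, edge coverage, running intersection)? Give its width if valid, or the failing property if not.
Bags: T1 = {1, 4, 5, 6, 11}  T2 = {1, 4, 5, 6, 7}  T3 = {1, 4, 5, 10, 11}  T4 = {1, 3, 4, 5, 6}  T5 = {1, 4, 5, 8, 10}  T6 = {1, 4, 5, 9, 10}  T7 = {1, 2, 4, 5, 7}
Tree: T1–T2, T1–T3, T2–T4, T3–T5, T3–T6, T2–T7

Yes; width 4.

Vertex coverage: the bags together contain {1, 2, 3, 4, 5, 6, 7, 8, 9, 10, 11}, the full vertex set. Edge coverage: each edge of G has both endpoints in at least one bag. Running intersection: for every vertex, the bags containing it form a connected subtree. All three properties hold, so this is a valid tree decomposition of width max|bag| − 1 = 4, and hence tw(G) ≤ 4.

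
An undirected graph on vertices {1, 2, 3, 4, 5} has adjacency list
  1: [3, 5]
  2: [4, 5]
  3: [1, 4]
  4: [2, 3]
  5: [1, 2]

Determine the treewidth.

2

A width-2 tree decomposition is:
Bags: B1 = {2, 3, 4}  B2 = {2, 3, 5}  B3 = {1, 3, 5}
Tree: B1–B2, B2–B3
Each bag holds 3 vertices, so the decomposition has width 2, which upper-bounds the treewidth. For the lower bound, G contains the cycle 3–4–2–5–1–3, so G is not a forest; only forests have treewidth ≤ 1, hence tw(G) ≥ 2. The upper and lower bounds meet at 2, so that is the treewidth.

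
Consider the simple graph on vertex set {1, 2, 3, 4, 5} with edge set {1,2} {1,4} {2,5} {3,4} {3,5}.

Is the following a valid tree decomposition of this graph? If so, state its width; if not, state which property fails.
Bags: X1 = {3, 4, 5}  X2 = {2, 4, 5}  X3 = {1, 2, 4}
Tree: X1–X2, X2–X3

Checking the three conditions: (i) the bags cover all of {1, 2, 3, 4, 5}; (ii) for each edge, some bag contains both endpoints; (iii) the bags containing any fixed vertex form a subtree. All hold, so the decomposition is valid with width 3 − 1 = 2.

Yes; width 2.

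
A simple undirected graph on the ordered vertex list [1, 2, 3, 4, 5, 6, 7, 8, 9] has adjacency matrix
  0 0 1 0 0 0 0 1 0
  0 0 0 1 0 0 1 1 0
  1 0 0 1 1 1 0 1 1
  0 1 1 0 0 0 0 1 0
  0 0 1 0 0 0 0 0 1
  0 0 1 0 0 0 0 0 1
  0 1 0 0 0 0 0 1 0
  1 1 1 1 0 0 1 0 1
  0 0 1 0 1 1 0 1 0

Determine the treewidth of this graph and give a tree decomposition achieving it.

Treewidth 2.
One such decomposition:
Bags: B1 = {3, 6, 9}  B2 = {3, 8, 9}  B3 = {3, 4, 8}  B4 = {3, 5, 9}  B5 = {2, 4, 8}  B6 = {1, 3, 8}  B7 = {2, 7, 8}
Tree: B1–B2, B2–B3, B2–B4, B3–B5, B3–B6, B5–B7

Every bag has size at most 3, so the width is 3 − 1 = 2 and tw(G) ≤ 2. For the lower bound, the 3 vertices {2, 4, 8} are pairwise adjacent, and any tree decomposition puts a clique entirely inside one bag — forcing width ≥ 2. Hence tw(G) = 2 exactly.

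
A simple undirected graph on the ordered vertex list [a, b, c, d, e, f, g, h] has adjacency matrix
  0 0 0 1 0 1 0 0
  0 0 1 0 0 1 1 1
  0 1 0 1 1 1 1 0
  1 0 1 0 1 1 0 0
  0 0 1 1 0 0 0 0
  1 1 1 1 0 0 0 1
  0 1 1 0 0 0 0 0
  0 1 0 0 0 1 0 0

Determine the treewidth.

A width-2 tree decomposition is:
Bags: B1 = {c, d, e}  B2 = {c, d, f}  B3 = {b, c, f}  B4 = {b, f, h}  B5 = {b, c, g}  B6 = {a, d, f}
Tree: B1–B2, B2–B3, B3–B4, B3–B5, B2–B6
Every bag has size at most 3, so the width is 3 − 1 = 2 and tw(G) ≤ 2. Conversely, {b, c, g} is a clique of size 3, and the vertices of any clique must share a bag in every tree decomposition; so some bag has ≥ 3 vertices and tw(G) ≥ 2. Combining the bounds, tw(G) = 2.

2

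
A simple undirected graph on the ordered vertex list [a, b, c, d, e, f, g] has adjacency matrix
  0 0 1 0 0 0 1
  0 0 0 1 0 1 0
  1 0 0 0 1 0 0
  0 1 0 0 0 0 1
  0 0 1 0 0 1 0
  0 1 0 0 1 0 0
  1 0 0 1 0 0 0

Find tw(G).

A width-2 tree decomposition is:
Bags: B1 = {a, c, e}  B2 = {a, e, g}  B3 = {d, e, g}  B4 = {b, d, e}  B5 = {b, e, f}
Tree: B1–B2, B2–B3, B3–B4, B4–B5
Each bag holds 3 vertices, so the decomposition has width 2, which upper-bounds the treewidth. The edges e–c–a–g–d–b–f–e form a cycle, so G is not a tree and its treewidth is at least 2. The upper and lower bounds meet at 2, so that is the treewidth.

2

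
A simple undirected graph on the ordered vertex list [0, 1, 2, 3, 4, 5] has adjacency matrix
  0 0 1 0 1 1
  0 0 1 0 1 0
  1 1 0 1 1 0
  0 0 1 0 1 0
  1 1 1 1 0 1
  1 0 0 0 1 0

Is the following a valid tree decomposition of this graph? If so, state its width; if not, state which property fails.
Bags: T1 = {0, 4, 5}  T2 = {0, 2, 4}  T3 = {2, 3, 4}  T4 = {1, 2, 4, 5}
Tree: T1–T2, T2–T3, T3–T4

A tree decomposition must satisfy three properties: every vertex lies in some bag; for every edge, both endpoints lie together in some bag; and for every vertex, the bags containing it form a connected subtree. Here bags containing vertex 5 are not connected in the tree, so the decomposition is invalid.

No — bags containing vertex 5 are not connected in the tree.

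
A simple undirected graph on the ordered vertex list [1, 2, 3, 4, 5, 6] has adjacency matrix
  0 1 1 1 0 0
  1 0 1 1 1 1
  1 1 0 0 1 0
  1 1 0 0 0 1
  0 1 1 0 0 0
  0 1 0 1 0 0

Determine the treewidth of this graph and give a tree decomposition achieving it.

Treewidth 2.
Bags: B1 = {1, 2, 3}  B2 = {1, 2, 4}  B3 = {2, 3, 5}  B4 = {2, 4, 6}
Tree: B1–B2, B1–B3, B2–B4

The largest bag has 3 vertices, giving width 2; this decomposition certifies tw(G) ≤ 2. Conversely, {1, 2, 3} is a clique of size 3, and the vertices of any clique must share a bag in every tree decomposition; so some bag has ≥ 3 vertices and tw(G) ≥ 2. The upper and lower bounds meet at 2, so that is the treewidth.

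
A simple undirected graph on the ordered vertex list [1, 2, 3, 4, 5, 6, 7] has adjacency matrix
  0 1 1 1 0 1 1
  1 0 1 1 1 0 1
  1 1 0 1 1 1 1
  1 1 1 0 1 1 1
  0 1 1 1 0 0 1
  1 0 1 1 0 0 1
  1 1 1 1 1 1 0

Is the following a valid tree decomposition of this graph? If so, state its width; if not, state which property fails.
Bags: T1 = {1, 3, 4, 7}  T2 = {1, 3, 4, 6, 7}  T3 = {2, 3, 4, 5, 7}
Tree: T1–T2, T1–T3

A tree decomposition must satisfy three properties: every vertex lies in some bag; for every edge, both endpoints lie together in some bag; and for every vertex, the bags containing it form a connected subtree. Here edge (2,1) lies in no bag, so the decomposition is invalid.

No — edge (2,1) lies in no bag.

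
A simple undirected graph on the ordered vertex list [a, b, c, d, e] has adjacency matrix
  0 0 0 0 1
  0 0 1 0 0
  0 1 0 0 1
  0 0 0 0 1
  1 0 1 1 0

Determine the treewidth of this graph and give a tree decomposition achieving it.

Every bag has size at most 2, so the width is 2 − 1 = 1 and tw(G) ≤ 1. Any graph with an edge has treewidth ≥ 1, and G has the edge e–c. Therefore the treewidth is 1.

Treewidth 1.
One optimal decomposition is:
Bags: B1 = {c, e}  B2 = {a, e}  B3 = {b, c}  B4 = {d, e}
Tree: B1–B2, B1–B3, B2–B4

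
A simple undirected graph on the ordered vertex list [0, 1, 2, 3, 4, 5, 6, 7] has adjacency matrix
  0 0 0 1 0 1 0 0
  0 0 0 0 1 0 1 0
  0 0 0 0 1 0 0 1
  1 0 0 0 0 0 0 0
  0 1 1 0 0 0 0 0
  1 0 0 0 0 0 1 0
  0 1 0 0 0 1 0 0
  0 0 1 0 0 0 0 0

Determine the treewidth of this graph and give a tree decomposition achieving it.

Treewidth 1.
Bags: B1 = {0, 3}  B2 = {0, 5}  B3 = {5, 6}  B4 = {1, 6}  B5 = {1, 4}  B6 = {2, 4}  B7 = {2, 7}
Tree: B1–B2, B2–B3, B3–B4, B4–B5, B5–B6, B6–B7

Each bag holds 2 vertices, so the decomposition has width 1, which upper-bounds the treewidth. Since G has at least one edge (e.g. 3–0), it is not an edgeless graph, so tw(G) ≥ 1. Combining the bounds, tw(G) = 1.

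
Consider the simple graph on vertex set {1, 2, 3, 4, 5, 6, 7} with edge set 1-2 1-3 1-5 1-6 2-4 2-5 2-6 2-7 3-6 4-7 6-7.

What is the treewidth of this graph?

2

A width-2 tree decomposition is:
Bags: B1 = {1, 2, 5}  B2 = {1, 2, 6}  B3 = {2, 6, 7}  B4 = {1, 3, 6}  B5 = {2, 4, 7}
Tree: B1–B2, B2–B3, B2–B4, B3–B5
Each bag holds 3 vertices, so the decomposition has width 2, which upper-bounds the treewidth. For the lower bound, the 3 vertices {1, 2, 5} are pairwise adjacent, and any tree decomposition puts a clique entirely inside one bag — forcing width ≥ 2. Therefore the treewidth is 2.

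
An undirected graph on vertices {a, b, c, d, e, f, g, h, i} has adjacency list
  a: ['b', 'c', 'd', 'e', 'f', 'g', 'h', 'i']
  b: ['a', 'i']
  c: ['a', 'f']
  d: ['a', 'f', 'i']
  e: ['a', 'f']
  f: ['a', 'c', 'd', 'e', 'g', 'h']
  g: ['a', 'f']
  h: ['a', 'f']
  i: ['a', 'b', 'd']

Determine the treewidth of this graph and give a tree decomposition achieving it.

Treewidth 2.
One such decomposition:
Bags: B1 = {a, d, f}  B2 = {a, f, g}  B3 = {a, d, i}  B4 = {a, b, i}  B5 = {a, c, f}  B6 = {a, f, h}  B7 = {a, e, f}
Tree: B1–B2, B1–B3, B3–B4, B2–B5, B1–B6, B6–B7

Every bag has size at most 3, so the width is 3 − 1 = 2 and tw(G) ≤ 2. On the other hand G contains the 3-clique {a, d, f}. A clique must lie in a single bag of any decomposition, so no decomposition can have width below 2. Therefore the treewidth is 2.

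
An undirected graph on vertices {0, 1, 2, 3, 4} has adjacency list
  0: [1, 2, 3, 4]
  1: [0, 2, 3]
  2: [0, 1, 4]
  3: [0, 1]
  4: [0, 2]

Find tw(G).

A width-2 tree decomposition is:
Bags: B1 = {0, 1, 2}  B2 = {0, 2, 4}  B3 = {0, 1, 3}
Tree: B1–B2, B1–B3
Every bag has size at most 3, so the width is 3 − 1 = 2 and tw(G) ≤ 2. Conversely, {0, 1, 2} is a clique of size 3, and the vertices of any clique must share a bag in every tree decomposition; so some bag has ≥ 3 vertices and tw(G) ≥ 2. Therefore the treewidth is 2.

2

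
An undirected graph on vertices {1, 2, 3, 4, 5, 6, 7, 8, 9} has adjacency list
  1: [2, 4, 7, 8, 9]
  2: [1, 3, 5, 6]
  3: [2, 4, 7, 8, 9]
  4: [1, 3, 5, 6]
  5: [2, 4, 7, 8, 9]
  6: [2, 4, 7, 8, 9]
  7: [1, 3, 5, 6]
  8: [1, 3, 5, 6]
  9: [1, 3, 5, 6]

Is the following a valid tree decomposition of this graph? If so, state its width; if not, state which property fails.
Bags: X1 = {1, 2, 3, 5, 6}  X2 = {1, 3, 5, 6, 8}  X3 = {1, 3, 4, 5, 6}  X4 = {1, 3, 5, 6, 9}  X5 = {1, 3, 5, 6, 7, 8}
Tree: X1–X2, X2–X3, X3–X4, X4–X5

A tree decomposition must satisfy three properties: every vertex lies in some bag; for every edge, both endpoints lie together in some bag; and for every vertex, the bags containing it form a connected subtree. Here bags containing vertex 8 are not connected in the tree, so the decomposition is invalid.

No — bags containing vertex 8 are not connected in the tree.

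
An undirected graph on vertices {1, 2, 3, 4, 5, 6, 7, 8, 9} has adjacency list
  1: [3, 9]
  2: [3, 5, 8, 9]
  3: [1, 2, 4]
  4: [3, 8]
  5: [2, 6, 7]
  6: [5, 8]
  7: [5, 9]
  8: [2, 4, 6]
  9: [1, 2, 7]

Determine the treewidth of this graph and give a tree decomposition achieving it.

Treewidth 3.
One optimal decomposition is:
Bags: B1 = {1, 3, 4, 8}  B2 = {1, 2, 3, 8}  B3 = {1, 2, 8, 9}  B4 = {2, 6, 8, 9}  B5 = {2, 5, 6, 9}  B6 = {5, 6, 7, 9}
Tree: B1–B2, B2–B3, B3–B4, B4–B5, B5–B6

The largest bag has 4 vertices, giving width 3; this decomposition certifies tw(G) ≤ 3. For the lower bound: the 4 vertex sets {1,3,4}, {8}, {2}, {5,6,7,9} are disjoint, each induces a connected subgraph, and every pair is joined by at least one edge of G. Contracting each set to a single vertex therefore yields K_{4} as a minor, and since treewidth is minor-monotone, tw(G) ≥ tw(K_{4}) = 3. Combining the bounds, tw(G) = 3.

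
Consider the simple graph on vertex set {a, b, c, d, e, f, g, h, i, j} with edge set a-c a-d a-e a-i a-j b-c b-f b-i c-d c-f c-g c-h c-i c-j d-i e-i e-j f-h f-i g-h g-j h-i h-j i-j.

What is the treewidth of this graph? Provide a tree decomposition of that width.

Every bag has size at most 4, so the width is 4 − 1 = 3 and tw(G) ≤ 3. On the other hand G contains the 4-clique {c, g, h, j}. A clique must lie in a single bag of any decomposition, so no decomposition can have width below 3. Therefore the treewidth is 3.

Treewidth 3.
One optimal decomposition is:
Bags: B1 = {a, c, i, j}  B2 = {c, h, i, j}  B3 = {c, g, h, j}  B4 = {a, c, d, i}  B5 = {c, f, h, i}  B6 = {a, e, i, j}  B7 = {b, c, f, i}
Tree: B1–B2, B2–B3, B1–B4, B2–B5, B1–B6, B5–B7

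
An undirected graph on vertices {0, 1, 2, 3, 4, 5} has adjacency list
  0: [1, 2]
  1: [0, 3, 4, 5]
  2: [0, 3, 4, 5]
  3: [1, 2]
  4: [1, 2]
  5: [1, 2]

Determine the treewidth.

2

A width-2 tree decomposition is:
Bags: B1 = {1, 2, 5}  B2 = {1, 2, 4}  B3 = {1, 2, 3}  B4 = {0, 1, 2}
Tree: B1–B2, B2–B3, B3–B4
The largest bag has 3 vertices, giving width 2; this decomposition certifies tw(G) ≤ 2. Since 5–1–4–2–5 is a cycle in G, G is not acyclic. Forests are exactly the graphs of treewidth ≤ 1, so tw(G) ≥ 2. Therefore the treewidth is 2.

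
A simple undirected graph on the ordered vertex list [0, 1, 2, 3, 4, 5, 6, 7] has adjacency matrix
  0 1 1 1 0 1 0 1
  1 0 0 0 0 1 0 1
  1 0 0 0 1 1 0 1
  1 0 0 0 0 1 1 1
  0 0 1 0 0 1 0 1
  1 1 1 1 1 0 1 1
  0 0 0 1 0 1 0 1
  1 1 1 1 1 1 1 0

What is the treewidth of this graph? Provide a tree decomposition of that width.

Every bag has size at most 4, so the width is 4 − 1 = 3 and tw(G) ≤ 3. For the lower bound, the 4 vertices {0, 1, 5, 7} are pairwise adjacent, and any tree decomposition puts a clique entirely inside one bag — forcing width ≥ 3. Combining the bounds, tw(G) = 3.

Treewidth 3.
Bags: B1 = {0, 3, 5, 7}  B2 = {3, 5, 6, 7}  B3 = {0, 2, 5, 7}  B4 = {2, 4, 5, 7}  B5 = {0, 1, 5, 7}
Tree: B1–B2, B1–B3, B3–B4, B1–B5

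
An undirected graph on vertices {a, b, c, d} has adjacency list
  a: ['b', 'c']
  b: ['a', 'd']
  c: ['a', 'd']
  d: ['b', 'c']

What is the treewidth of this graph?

2

A width-2 tree decomposition is:
Bags: B1 = {a, b, d}  B2 = {a, c, d}
Tree: B1–B2
The largest bag has 3 vertices, giving width 2; this decomposition certifies tw(G) ≤ 2. The edges a–b–d–c–a form a cycle, so G is not a tree and its treewidth is at least 2. The upper and lower bounds meet at 2, so that is the treewidth.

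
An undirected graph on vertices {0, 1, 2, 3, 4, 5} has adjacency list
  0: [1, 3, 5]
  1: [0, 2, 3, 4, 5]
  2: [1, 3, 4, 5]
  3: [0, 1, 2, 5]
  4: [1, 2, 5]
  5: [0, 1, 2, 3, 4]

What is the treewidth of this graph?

3

A width-3 tree decomposition is:
Bags: B1 = {1, 2, 4, 5}  B2 = {1, 2, 3, 5}  B3 = {0, 1, 3, 5}
Tree: B1–B2, B2–B3
Each bag holds 4 vertices, so the decomposition has width 3, which upper-bounds the treewidth. Conversely, {0, 1, 3, 5} is a clique of size 4, and the vertices of any clique must share a bag in every tree decomposition; so some bag has ≥ 4 vertices and tw(G) ≥ 3. Combining the bounds, tw(G) = 3.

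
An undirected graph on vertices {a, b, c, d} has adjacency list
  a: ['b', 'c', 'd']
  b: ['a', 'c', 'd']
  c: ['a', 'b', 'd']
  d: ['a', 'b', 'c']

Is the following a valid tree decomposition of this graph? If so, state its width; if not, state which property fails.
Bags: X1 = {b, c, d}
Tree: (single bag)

No — vertex a appears in no bag.

A tree decomposition must satisfy three properties: every vertex lies in some bag; for every edge, both endpoints lie together in some bag; and for every vertex, the bags containing it form a connected subtree. Here vertex a appears in no bag, so the decomposition is invalid.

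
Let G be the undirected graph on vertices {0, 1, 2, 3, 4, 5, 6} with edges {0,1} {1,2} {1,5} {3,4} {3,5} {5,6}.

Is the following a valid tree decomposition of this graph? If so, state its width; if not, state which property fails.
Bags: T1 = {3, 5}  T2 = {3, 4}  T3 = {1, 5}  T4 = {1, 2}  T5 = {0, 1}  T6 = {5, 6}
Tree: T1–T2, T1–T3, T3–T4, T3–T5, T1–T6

Every vertex of G appears in some bag (union = {0, 1, 2, 3, 4, 5, 6}); every edge is covered by a bag; and for each vertex v the set of bags containing v is connected in the bag tree. The decomposition is therefore valid. The largest bag has 2 vertices, so the width is 1.

Yes; width 1.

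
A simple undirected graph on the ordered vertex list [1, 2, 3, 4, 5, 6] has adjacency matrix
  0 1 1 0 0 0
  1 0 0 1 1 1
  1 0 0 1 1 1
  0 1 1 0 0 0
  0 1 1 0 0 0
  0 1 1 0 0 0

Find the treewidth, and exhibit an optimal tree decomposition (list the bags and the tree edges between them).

Treewidth 2.
One such decomposition:
Bags: B1 = {2, 3, 4}  B2 = {1, 2, 3}  B3 = {2, 3, 5}  B4 = {2, 3, 6}
Tree: B1–B2, B2–B3, B3–B4

Each bag holds 3 vertices, so the decomposition has width 2, which upper-bounds the treewidth. Since 3–4–2–1–3 is a cycle in G, G is not acyclic. Forests are exactly the graphs of treewidth ≤ 1, so tw(G) ≥ 2. Therefore the treewidth is 2.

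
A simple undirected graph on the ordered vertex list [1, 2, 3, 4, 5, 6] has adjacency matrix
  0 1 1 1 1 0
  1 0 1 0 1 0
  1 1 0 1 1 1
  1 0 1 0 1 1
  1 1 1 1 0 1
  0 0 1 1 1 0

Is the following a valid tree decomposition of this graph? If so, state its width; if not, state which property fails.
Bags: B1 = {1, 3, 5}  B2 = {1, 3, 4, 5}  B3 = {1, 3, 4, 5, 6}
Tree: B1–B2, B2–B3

No — vertex 2 appears in no bag.

A tree decomposition must satisfy three properties: every vertex lies in some bag; for every edge, both endpoints lie together in some bag; and for every vertex, the bags containing it form a connected subtree. Here vertex 2 appears in no bag, so the decomposition is invalid.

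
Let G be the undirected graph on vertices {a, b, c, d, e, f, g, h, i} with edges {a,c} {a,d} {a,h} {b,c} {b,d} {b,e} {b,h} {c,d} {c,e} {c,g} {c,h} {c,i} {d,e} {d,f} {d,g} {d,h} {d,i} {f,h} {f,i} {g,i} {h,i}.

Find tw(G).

A width-3 tree decomposition is:
Bags: B1 = {c, d, g, i}  B2 = {c, d, h, i}  B3 = {b, c, d, h}  B4 = {d, f, h, i}  B5 = {b, c, d, e}  B6 = {a, c, d, h}
Tree: B1–B2, B2–B3, B2–B4, B3–B5, B2–B6
The largest bag has 4 vertices, giving width 3; this decomposition certifies tw(G) ≤ 3. Conversely, {c, d, g, i} is a clique of size 4, and the vertices of any clique must share a bag in every tree decomposition; so some bag has ≥ 4 vertices and tw(G) ≥ 3. The upper and lower bounds meet at 3, so that is the treewidth.

3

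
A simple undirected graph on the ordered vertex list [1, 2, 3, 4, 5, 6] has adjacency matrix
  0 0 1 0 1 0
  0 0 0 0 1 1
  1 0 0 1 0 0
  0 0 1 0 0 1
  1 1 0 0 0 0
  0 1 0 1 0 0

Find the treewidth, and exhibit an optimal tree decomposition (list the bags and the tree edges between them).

Each bag holds 3 vertices, so the decomposition has width 2, which upper-bounds the treewidth. For the lower bound, G contains the cycle 5–2–6–4–3–1–5, so G is not a forest; only forests have treewidth ≤ 1, hence tw(G) ≥ 2. Hence tw(G) = 2 exactly.

Treewidth 2.
One such decomposition:
Bags: B1 = {2, 5, 6}  B2 = {4, 5, 6}  B3 = {3, 4, 5}  B4 = {1, 3, 5}
Tree: B1–B2, B2–B3, B3–B4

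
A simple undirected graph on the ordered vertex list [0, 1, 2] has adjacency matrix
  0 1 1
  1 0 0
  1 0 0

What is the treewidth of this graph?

1

A width-1 tree decomposition is:
Bags: B1 = {0, 1}  B2 = {0, 2}
Tree: B1–B2
Each bag holds 2 vertices, so the decomposition has width 1, which upper-bounds the treewidth. G has an edge, so its treewidth is at least 1. Therefore the treewidth is 1.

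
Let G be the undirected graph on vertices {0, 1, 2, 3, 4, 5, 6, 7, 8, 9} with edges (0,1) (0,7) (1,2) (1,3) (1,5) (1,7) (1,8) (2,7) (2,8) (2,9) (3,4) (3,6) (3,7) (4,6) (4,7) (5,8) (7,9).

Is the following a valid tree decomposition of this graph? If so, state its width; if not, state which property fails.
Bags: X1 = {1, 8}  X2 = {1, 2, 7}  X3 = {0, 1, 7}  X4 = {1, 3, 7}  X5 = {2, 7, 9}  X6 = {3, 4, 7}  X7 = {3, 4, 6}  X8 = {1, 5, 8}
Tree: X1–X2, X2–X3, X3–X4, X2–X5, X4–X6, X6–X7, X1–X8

A tree decomposition must satisfy three properties: every vertex lies in some bag; for every edge, both endpoints lie together in some bag; and for every vertex, the bags containing it form a connected subtree. Here edge (2,8) lies in no bag, so the decomposition is invalid.

No — edge (2,8) lies in no bag.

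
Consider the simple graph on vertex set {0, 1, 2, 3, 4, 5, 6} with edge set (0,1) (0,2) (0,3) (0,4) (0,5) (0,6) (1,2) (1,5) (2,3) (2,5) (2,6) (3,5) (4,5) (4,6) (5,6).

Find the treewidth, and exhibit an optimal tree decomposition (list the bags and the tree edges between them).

Treewidth 3.
Bags: B1 = {0, 1, 2, 5}  B2 = {0, 2, 3, 5}  B3 = {0, 2, 5, 6}  B4 = {0, 4, 5, 6}
Tree: B1–B2, B1–B3, B3–B4

The largest bag has 4 vertices, giving width 3; this decomposition certifies tw(G) ≤ 3. Conversely, {0, 1, 2, 5} is a clique of size 4, and the vertices of any clique must share a bag in every tree decomposition; so some bag has ≥ 4 vertices and tw(G) ≥ 3. Hence tw(G) = 3 exactly.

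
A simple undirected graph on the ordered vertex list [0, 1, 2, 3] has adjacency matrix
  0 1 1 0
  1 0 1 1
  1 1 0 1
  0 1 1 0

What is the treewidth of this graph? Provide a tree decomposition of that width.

Each bag holds 3 vertices, so the decomposition has width 2, which upper-bounds the treewidth. For the lower bound, the 3 vertices {0, 1, 2} are pairwise adjacent, and any tree decomposition puts a clique entirely inside one bag — forcing width ≥ 2. Hence tw(G) = 2 exactly.

Treewidth 2.
Bags: B1 = {0, 1, 2}  B2 = {1, 2, 3}
Tree: B1–B2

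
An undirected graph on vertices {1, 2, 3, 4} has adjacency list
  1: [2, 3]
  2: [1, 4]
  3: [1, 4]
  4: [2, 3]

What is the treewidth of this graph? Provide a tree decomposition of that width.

The largest bag has 3 vertices, giving width 2; this decomposition certifies tw(G) ≤ 2. Since 4–2–1–3–4 is a cycle in G, G is not acyclic. Forests are exactly the graphs of treewidth ≤ 1, so tw(G) ≥ 2. Hence tw(G) = 2 exactly.

Treewidth 2.
Bags: B1 = {1, 2, 4}  B2 = {1, 3, 4}
Tree: B1–B2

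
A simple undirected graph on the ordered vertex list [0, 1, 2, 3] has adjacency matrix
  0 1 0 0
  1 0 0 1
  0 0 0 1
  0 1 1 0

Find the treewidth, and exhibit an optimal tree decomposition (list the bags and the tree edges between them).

Each bag holds 2 vertices, so the decomposition has width 1, which upper-bounds the treewidth. G has an edge, so its treewidth is at least 1. The upper and lower bounds meet at 1, so that is the treewidth.

Treewidth 1.
One such decomposition:
Bags: B1 = {1, 3}  B2 = {0, 1}  B3 = {2, 3}
Tree: B1–B2, B1–B3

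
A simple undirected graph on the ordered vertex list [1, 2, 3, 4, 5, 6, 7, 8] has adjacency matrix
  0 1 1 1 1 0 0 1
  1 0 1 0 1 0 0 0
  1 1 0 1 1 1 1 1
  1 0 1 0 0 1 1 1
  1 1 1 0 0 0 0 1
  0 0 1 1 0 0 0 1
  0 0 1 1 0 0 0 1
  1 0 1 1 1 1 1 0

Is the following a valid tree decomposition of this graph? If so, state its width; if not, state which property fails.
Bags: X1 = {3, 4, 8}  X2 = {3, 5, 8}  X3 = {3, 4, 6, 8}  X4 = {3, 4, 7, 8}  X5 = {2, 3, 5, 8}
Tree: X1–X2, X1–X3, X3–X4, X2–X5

A tree decomposition must satisfy three properties: every vertex lies in some bag; for every edge, both endpoints lie together in some bag; and for every vertex, the bags containing it form a connected subtree. Here vertex 1 appears in no bag, so the decomposition is invalid.

No — vertex 1 appears in no bag.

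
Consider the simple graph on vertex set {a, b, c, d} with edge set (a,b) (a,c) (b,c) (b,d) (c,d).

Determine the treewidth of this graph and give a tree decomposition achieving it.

Treewidth 2.
One such decomposition:
Bags: B1 = {b, c, d}  B2 = {a, b, c}
Tree: B1–B2

Each bag holds 3 vertices, so the decomposition has width 2, which upper-bounds the treewidth. For the lower bound, the 3 vertices {b, c, d} are pairwise adjacent, and any tree decomposition puts a clique entirely inside one bag — forcing width ≥ 2. Therefore the treewidth is 2.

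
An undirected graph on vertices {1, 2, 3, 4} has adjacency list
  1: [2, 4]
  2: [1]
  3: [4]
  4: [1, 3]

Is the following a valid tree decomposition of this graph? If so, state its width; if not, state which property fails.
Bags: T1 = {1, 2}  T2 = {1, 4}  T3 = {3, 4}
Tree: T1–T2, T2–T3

Checking the three conditions: (i) the bags cover all of {1, 2, 3, 4}; (ii) for each edge, some bag contains both endpoints; (iii) the bags containing any fixed vertex form a subtree. All hold, so the decomposition is valid with width 2 − 1 = 1.

Yes; width 1.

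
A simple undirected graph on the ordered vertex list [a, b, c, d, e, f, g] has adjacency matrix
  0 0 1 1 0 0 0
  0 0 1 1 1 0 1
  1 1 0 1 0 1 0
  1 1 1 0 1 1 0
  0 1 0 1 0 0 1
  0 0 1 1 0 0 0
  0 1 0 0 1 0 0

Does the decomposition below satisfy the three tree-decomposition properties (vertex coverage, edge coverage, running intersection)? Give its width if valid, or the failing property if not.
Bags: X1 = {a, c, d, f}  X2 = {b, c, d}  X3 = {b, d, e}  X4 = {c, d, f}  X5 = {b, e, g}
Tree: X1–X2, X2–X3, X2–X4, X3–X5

No — bags containing vertex f are not connected in the tree.

A tree decomposition must satisfy three properties: every vertex lies in some bag; for every edge, both endpoints lie together in some bag; and for every vertex, the bags containing it form a connected subtree. Here bags containing vertex f are not connected in the tree, so the decomposition is invalid.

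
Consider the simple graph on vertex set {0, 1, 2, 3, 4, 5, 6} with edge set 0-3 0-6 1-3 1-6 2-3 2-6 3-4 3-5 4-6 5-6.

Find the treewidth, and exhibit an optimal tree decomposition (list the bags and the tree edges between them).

Treewidth 2.
Bags: B1 = {1, 3, 6}  B2 = {3, 5, 6}  B3 = {2, 3, 6}  B4 = {0, 3, 6}  B5 = {3, 4, 6}
Tree: B1–B2, B2–B3, B3–B4, B4–B5

Each bag holds 3 vertices, so the decomposition has width 2, which upper-bounds the treewidth. For the lower bound, G contains the cycle 6–1–3–5–6, so G is not a forest; only forests have treewidth ≤ 1, hence tw(G) ≥ 2. The upper and lower bounds meet at 2, so that is the treewidth.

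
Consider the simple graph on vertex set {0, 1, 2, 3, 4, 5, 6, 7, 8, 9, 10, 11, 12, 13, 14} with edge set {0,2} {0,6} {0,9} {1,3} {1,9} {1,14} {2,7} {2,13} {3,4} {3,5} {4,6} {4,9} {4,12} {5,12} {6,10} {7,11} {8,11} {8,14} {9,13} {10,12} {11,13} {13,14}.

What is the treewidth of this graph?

A width-3 tree decomposition is:
Bags: B1 = {5, 6, 10, 12}  B2 = {4, 5, 6, 12}  B3 = {3, 4, 5, 6}  B4 = {0, 3, 4, 6}  B5 = {0, 3, 4, 9}  B6 = {0, 1, 3, 9}  B7 = {0, 1, 2, 9}  B8 = {1, 2, 9, 13}  B9 = {1, 2, 13, 14}  B10 = {2, 7, 13, 14}  B11 = {7, 11, 13, 14}  B12 = {7, 8, 11, 14}
Tree: B1–B2, B2–B3, B3–B4, B4–B5, B5–B6, B6–B7, B7–B8, B8–B9, B9–B10, B10–B11, B11–B12
Each bag holds 4 vertices, so the decomposition has width 3, which upper-bounds the treewidth. For the lower bound: the 4 vertex sets {5,10,12}, {6}, {4}, {0,1,3,9} are disjoint, each induces a connected subgraph, and every pair is joined by at least one edge of G. Contracting each set to a single vertex therefore yields K_{4} as a minor, and since treewidth is minor-monotone, tw(G) ≥ tw(K_{4}) = 3. Therefore the treewidth is 3.

3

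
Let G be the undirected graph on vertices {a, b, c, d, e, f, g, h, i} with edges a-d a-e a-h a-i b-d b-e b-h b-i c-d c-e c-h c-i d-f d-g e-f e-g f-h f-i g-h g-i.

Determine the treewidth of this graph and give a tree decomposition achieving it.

Treewidth 4.
One such decomposition:
Bags: B1 = {d, e, g, h, i}  B2 = {d, e, f, h, i}  B3 = {a, d, e, h, i}  B4 = {b, d, e, h, i}  B5 = {c, d, e, h, i}
Tree: B1–B2, B2–B3, B3–B4, B4–B5

The largest bag has 5 vertices, giving width 4; this decomposition certifies tw(G) ≤ 4. For the lower bound: the 5 vertex sets {g,i}, {e,f}, {a,h}, {d}, {b} are disjoint, each induces a connected subgraph, and every pair is joined by at least one edge of G. Contracting each set to a single vertex therefore yields K_{5} as a minor, and since treewidth is minor-monotone, tw(G) ≥ tw(K_{5}) = 4. Combining the bounds, tw(G) = 4.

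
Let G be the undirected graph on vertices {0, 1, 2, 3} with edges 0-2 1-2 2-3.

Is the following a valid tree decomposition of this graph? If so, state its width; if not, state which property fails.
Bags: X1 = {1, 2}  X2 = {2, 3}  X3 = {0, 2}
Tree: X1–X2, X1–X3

Vertex coverage: the bags together contain {0, 1, 2, 3}, the full vertex set. Edge coverage: each edge of G has both endpoints in at least one bag. Running intersection: for every vertex, the bags containing it form a connected subtree. All three properties hold, so this is a valid tree decomposition of width max|bag| − 1 = 1, and hence tw(G) ≤ 1.

Yes; width 1.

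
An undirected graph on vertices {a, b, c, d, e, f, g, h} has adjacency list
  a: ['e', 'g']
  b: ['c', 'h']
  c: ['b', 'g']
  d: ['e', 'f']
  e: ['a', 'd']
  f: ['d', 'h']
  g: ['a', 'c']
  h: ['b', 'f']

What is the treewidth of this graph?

2

A width-2 tree decomposition is:
Bags: B1 = {b, c, h}  B2 = {c, f, h}  B3 = {c, d, f}  B4 = {c, d, e}  B5 = {a, c, e}  B6 = {a, c, g}
Tree: B1–B2, B2–B3, B3–B4, B4–B5, B5–B6
The largest bag has 3 vertices, giving width 2; this decomposition certifies tw(G) ≤ 2. Since c–b–h–f–d–e–a–g–c is a cycle in G, G is not acyclic. Forests are exactly the graphs of treewidth ≤ 1, so tw(G) ≥ 2. The upper and lower bounds meet at 2, so that is the treewidth.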